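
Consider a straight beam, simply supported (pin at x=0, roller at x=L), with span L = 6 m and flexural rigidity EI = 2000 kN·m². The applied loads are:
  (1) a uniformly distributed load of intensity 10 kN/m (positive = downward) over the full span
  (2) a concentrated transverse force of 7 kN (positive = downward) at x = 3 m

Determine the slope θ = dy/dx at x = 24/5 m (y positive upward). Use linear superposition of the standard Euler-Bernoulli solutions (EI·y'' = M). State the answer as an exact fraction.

Load 1 — uniform load w=10 kN/m over full span:
  θ_1 = -w(L³-6Lx²+4x³)/(24EI) = -10·(6³-6·6·(24/5)²+4·(24/5)³)/(24·2000) = 891/25000 rad
Load 2 — point force P=7 kN at a=3 m (b=L-a=3):
  θ_2 = -Pa(2L²-6Lx+3x²+a²)/(6LEI)  [x>a] = -7·3·(2·6²-6·6·(24/5)+3·(24/5)²+3²)/(6·6·2000) = 1323/200000 rad
Superposition: θ = Σ θ_i = 8451/200000 rad ≈ 0.042255 rad

θ(24/5) = 8451/200000 rad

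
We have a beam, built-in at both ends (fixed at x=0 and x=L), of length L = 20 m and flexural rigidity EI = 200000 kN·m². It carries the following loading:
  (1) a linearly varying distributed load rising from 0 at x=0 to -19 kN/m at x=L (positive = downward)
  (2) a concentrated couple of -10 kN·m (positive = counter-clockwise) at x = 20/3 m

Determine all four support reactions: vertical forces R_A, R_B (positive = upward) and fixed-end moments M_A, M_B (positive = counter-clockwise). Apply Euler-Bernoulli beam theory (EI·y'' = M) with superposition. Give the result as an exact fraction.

R_A = -173/3 kN, M_A = -760/3 kN·m, R_B = -397/3 kN, M_B = 1130/3 kN·m

Load 1 — triangular load w₀=-19 kN/m (0→w₀ over full span):
  R_A = 3w₀L/20 = 3·(-19)·20/20 = -57 kN
  M_A = w₀L²/30 = (-19)·20²/30 = -760/3 kN·m
  R_B = 7w₀L/20 = 7·(-19)·20/20 = -133 kN
  M_B = -w₀L²/20 = -(-19)·20²/20 = 380 kN·m
Load 2 — applied couple M₀=-10 kN·m at a=20/3 m (b=L-a=40/3):
  R_A = 6M₀ab/L³ = 6·(-10)·(20/3)·(40/3)/20³ = -2/3 kN
  M_A = M₀b(2a-b)/L² = (-10)·(40/3)·(2·(20/3)-(40/3))/20² = 0 kN·m
  R_B = -6M₀ab/L³ = -6·(-10)·(20/3)·(40/3)/20³ = 2/3 kN
  M_B = M₀a(2b-a)/L² = (-10)·(20/3)·(2·(40/3)-(20/3))/20² = -10/3 kN·m
Superposition: R_A = -173/3 kN, M_A = -760/3 kN·m, R_B = -397/3 kN, M_B = 1130/3 kN·m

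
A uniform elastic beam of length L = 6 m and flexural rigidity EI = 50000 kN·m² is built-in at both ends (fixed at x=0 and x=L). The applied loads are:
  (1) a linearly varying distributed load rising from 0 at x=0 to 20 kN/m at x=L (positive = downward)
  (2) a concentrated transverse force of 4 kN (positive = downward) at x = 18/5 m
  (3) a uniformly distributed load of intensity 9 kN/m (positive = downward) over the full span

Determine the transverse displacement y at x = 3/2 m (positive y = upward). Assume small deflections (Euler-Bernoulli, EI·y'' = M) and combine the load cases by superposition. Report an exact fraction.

Load 1 — triangular load w₀=20 kN/m (0→w₀ over full span):
  y_1 = -w₀x²(L-x)²(x+2L)/(120LEI) = -20·(3/2)²·(6-(3/2))²·((3/2)+2·6)/(120·6·50000) = -2187/6400000 m
Load 2 — point force P=4 kN at a=18/5 m (b=L-a=12/5):
  y_2 = -Pb²x²(3aL-(3a+b)x)/(6L³EI)  [x≤a] = -4·(12/5)²·(3/2)²·(3·(18/5)·6-(3·(18/5)+(12/5))·(3/2))/(6·6³·50000) = -9/250000 m
Load 3 — uniform load w=9 kN/m over full span:
  y_3 = -wx²(L-x)²/(24EI) = -9·(3/2)²·(6-(3/2))²/(24·50000) = -2187/6400000 m
Superposition: y = Σ y_i = -11511/16000000 m ≈ -0.000719 m

y(3/2) = -11511/16000000 m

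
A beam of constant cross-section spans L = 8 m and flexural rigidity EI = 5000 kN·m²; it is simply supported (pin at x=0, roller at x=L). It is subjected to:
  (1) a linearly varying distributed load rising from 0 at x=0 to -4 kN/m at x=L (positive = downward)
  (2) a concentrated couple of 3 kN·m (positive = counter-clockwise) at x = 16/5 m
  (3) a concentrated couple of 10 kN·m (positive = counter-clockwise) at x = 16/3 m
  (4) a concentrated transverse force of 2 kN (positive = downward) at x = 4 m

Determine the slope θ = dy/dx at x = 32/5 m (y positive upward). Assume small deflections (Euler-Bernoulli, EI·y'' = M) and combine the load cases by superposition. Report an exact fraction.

θ(32/5) = -5458/1171875 rad

Load 1 — triangular load w₀=-4 kN/m (0→w₀ over full span):
  θ_1 = -w₀(7L⁴-30L²x²+15x⁴)/(360LEI) = -(-4)·(7·8⁴-30·8²·(32/5)²+15·(32/5)⁴)/(360·8·5000) = -24224/3515625 rad
Load 2 — applied couple M₀=3 kN·m at a=16/5 m (b=L-a=24/5):
  θ_2 = (M₀x²/(2L)-M₀(x-a)+C₁)/EI  [x>a] with C₁=M₀(3b²-L²)/(6L)=8/25 = (3·(32/5)²/(2·8)-3·((32/5)-(16/5))+(8/25))/5000 = -1/3125 rad
Load 3 — applied couple M₀=10 kN·m at a=16/3 m (b=L-a=8/3):
  θ_3 = (M₀x²/(2L)-M₀(x-a)+C₁)/EI  [x>a] with C₁=M₀(3b²-L²)/(6L)=-80/9 = (10·(32/5)²/(2·8)-10·((32/5)-(16/3))+(-80/9))/5000 = 34/28125 rad
Load 4 — point force P=2 kN at a=4 m (b=L-a=4):
  θ_4 = -Pa(2L²-6Lx+3x²+a²)/(6LEI)  [x>a] = -2·4·(2·8²-6·8·(32/5)+3·(32/5)²+4²)/(6·8·5000) = 21/15625 rad
Superposition: θ = Σ θ_i = -5458/1171875 rad ≈ -0.004657 rad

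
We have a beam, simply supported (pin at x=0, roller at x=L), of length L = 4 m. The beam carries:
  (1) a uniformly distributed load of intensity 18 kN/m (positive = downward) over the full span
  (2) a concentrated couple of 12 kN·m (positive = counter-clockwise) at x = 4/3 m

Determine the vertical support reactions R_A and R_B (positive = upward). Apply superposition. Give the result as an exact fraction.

Load 1 — uniform load w=18 kN/m over full span:
  R_A = wL/2 = 18·4/2 = 36 kN
  R_B = wL/2 = 18·4/2 = 36 kN
Load 2 — applied couple M₀=12 kN·m at a=4/3 m (b=L-a=8/3):
  R_A = M₀/L = 12/4 = 3 kN
  R_B = -M₀/L = -12/4 = -3 kN
Superposition: R_A = 39 kN, R_B = 33 kN

R_A = 39 kN, R_B = 33 kN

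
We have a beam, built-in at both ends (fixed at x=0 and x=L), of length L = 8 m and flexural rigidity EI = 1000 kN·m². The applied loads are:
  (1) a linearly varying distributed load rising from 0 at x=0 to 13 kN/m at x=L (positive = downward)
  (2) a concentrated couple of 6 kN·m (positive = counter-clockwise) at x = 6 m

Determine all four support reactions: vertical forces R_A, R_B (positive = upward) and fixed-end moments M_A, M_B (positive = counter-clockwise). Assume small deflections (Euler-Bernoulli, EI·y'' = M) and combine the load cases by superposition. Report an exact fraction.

Load 1 — triangular load w₀=13 kN/m (0→w₀ over full span):
  R_A = 3w₀L/20 = 3·13·8/20 = 78/5 kN
  M_A = w₀L²/30 = 13·8²/30 = 416/15 kN·m
  R_B = 7w₀L/20 = 7·13·8/20 = 182/5 kN
  M_B = -w₀L²/20 = -13·8²/20 = -208/5 kN·m
Load 2 — applied couple M₀=6 kN·m at a=6 m (b=L-a=2):
  R_A = 6M₀ab/L³ = 6·6·6·2/8³ = 27/32 kN
  M_A = M₀b(2a-b)/L² = 6·2·(2·6-2)/8² = 15/8 kN·m
  R_B = -6M₀ab/L³ = -6·6·6·2/8³ = -27/32 kN
  M_B = M₀a(2b-a)/L² = 6·6·(2·2-6)/8² = -9/8 kN·m
Superposition: R_A = 2631/160 kN, M_A = 3553/120 kN·m, R_B = 5689/160 kN, M_B = -1709/40 kN·m

R_A = 2631/160 kN, M_A = 3553/120 kN·m, R_B = 5689/160 kN, M_B = -1709/40 kN·m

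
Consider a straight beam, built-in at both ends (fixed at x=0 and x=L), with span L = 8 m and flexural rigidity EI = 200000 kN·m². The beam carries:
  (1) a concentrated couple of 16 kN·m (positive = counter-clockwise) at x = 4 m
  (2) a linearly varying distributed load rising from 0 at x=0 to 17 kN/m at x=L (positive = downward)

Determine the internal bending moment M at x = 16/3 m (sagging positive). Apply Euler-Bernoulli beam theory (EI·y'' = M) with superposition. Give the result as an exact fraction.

M(16/3) = 5996/405 kN·m

Load 1 — applied couple M₀=16 kN·m at a=4 m (b=L-a=4):
  M_1 = R_Ax - M_A - M₀  [x>a] with R_A=3, M_A=4 = 3·(16/3) - 4 - 16 = -4 kN·m
Load 2 — triangular load w₀=17 kN/m (0→w₀ over full span):
  M_2 = 3w₀Lx/20 - w₀L²/30 - w₀x³/(6L) = 3·17·8·(16/3)/20 - 17·8²/30 - 17·(16/3)³/(6·8) = 7616/405 kN·m
Superposition: M = Σ M_i = 5996/405 kN·m ≈ 14.804938 kN·m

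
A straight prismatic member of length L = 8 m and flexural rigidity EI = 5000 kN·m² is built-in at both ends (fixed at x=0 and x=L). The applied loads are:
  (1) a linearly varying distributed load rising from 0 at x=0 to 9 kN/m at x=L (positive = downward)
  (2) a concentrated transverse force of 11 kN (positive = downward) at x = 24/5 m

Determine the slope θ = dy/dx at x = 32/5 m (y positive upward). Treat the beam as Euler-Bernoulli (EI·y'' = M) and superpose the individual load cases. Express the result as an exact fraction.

Load 1 — triangular load w₀=9 kN/m (0→w₀ over full span):
  θ_1 = -w₀(2x(L-x)(L-2x)(x+2L)+x²(L-x)²)/(120LEI) = -9·(2·(32/5)·(8-(32/5))·(8-2·(32/5))·((32/5)+2·8)+(32/5)²·(8-(32/5))²)/(120·8·5000) = 1536/390625 rad
Load 2 — point force P=11 kN at a=24/5 m (b=L-a=16/5):
  θ_2 = Pa²(L-x)(2bL-(3b+a)(L-x))/(2L³EI)  [x>a] = 11·(24/5)²·(8-(32/5))·(2·(16/5)·8-(3·(16/5)+(24/5))·(8-(32/5)))/(2·8³·5000) = 4356/1953125 rad
Superposition: θ = Σ θ_i = 12036/1953125 rad ≈ 0.006162 rad

θ(32/5) = 12036/1953125 rad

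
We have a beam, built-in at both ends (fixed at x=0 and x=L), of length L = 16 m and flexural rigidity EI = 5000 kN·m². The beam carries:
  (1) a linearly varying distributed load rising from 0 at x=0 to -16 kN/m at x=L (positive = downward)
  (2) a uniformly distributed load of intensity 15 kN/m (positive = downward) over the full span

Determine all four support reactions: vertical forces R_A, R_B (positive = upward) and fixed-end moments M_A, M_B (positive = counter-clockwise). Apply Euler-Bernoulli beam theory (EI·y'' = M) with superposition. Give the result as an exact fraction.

R_A = 408/5 kN, M_A = 2752/15 kN·m, R_B = 152/5 kN, M_B = -576/5 kN·m

Load 1 — triangular load w₀=-16 kN/m (0→w₀ over full span):
  R_A = 3w₀L/20 = 3·(-16)·16/20 = -192/5 kN
  M_A = w₀L²/30 = (-16)·16²/30 = -2048/15 kN·m
  R_B = 7w₀L/20 = 7·(-16)·16/20 = -448/5 kN
  M_B = -w₀L²/20 = -(-16)·16²/20 = 1024/5 kN·m
Load 2 — uniform load w=15 kN/m over full span:
  R_A = wL/2 = 15·16/2 = 120 kN
  M_A = wL²/12 = 15·16²/12 = 320 kN·m
  R_B = wL/2 = 15·16/2 = 120 kN
  M_B = -wL²/12 = -15·16²/12 = -320 kN·m
Superposition: R_A = 408/5 kN, M_A = 2752/15 kN·m, R_B = 152/5 kN, M_B = -576/5 kN·m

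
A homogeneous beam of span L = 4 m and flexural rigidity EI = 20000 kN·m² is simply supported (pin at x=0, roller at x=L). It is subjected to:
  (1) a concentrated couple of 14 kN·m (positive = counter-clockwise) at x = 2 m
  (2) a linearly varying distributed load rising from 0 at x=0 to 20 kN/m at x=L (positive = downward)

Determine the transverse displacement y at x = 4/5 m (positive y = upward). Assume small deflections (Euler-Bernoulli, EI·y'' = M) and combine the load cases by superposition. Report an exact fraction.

Load 1 — applied couple M₀=14 kN·m at a=2 m (b=L-a=2):
  y_1 = (M₀x³/(6L)+C₁x)/EI  [x≤a] with C₁=M₀(3b²-L²)/(6L)=-7/3 = (14·(4/5)³/(6·4)+(-7/3)·(4/5))/20000 = -49/625000 m
Load 2 — triangular load w₀=20 kN/m (0→w₀ over full span):
  y_2 = -w₀x(7L⁴-10L²x²+3x⁴)/(360LEI) = -20·(4/5)·(7·4⁴-10·4²·(4/5)²+3·(4/5)⁴)/(360·4·20000) = -5504/5859375 m
Superposition: y = Σ y_i = -47707/46875000 m ≈ -0.001018 m

y(4/5) = -47707/46875000 m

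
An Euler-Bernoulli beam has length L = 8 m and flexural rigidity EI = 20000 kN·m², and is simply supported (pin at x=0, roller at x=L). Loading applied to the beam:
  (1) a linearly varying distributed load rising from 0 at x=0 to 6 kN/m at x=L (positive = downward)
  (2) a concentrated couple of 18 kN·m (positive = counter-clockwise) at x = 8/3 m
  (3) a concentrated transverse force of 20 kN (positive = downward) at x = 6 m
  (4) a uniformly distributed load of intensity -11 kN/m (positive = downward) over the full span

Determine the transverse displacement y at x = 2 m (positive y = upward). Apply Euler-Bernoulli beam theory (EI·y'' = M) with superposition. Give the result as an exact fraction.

Load 1 — triangular load w₀=6 kN/m (0→w₀ over full span):
  y_1 = -w₀x(7L⁴-10L²x²+3x⁴)/(360LEI) = -6·2·(7·8⁴-10·8²·2²+3·2⁴)/(360·8·20000) = -109/20000 m
Load 2 — applied couple M₀=18 kN·m at a=8/3 m (b=L-a=16/3):
  y_2 = (M₀x³/(6L)+C₁x)/EI  [x≤a] with C₁=M₀(3b²-L²)/(6L)=8 = (18·2³/(6·8)+8·2)/20000 = 19/20000 m
Load 3 — point force P=20 kN at a=6 m (b=L-a=2):
  y_3 = -Pbx(L²-b²-x²)/(6LEI)  [x≤a] = -20·2·2·(8²-2²-2²)/(6·8·20000) = -7/1500 m
Load 4 — uniform load w=-11 kN/m over full span:
  y_4 = -wx(L³-2Lx²+x³)/(24EI) = -(-11)·2·(8³-2·8·2²+2³)/(24·20000) = 209/10000 m
Superposition: y = Σ y_i = 22/1875 m ≈ 0.011733 m

y(2) = 22/1875 m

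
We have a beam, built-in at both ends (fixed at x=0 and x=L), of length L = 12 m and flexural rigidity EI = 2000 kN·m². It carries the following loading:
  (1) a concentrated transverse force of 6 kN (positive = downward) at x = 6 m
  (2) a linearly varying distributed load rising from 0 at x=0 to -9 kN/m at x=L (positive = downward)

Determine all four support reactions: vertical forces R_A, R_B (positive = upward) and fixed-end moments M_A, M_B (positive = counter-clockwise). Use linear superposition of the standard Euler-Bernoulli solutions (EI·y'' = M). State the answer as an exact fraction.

Load 1 — point force P=6 kN at a=6 m (b=L-a=6):
  R_A = Pb²(3a+b)/L³ = 6·6²·(3·6+6)/12³ = 3 kN
  M_A = Pab²/L² = 6·6·6²/12² = 9 kN·m
  R_B = Pa²(a+3b)/L³ = 6·6²·(6+3·6)/12³ = 3 kN
  M_B = -Pa²b/L² = -6·6²·6/12² = -9 kN·m
Load 2 — triangular load w₀=-9 kN/m (0→w₀ over full span):
  R_A = 3w₀L/20 = 3·(-9)·12/20 = -81/5 kN
  M_A = w₀L²/30 = (-9)·12²/30 = -216/5 kN·m
  R_B = 7w₀L/20 = 7·(-9)·12/20 = -189/5 kN
  M_B = -w₀L²/20 = -(-9)·12²/20 = 324/5 kN·m
Superposition: R_A = -66/5 kN, M_A = -171/5 kN·m, R_B = -174/5 kN, M_B = 279/5 kN·m

R_A = -66/5 kN, M_A = -171/5 kN·m, R_B = -174/5 kN, M_B = 279/5 kN·m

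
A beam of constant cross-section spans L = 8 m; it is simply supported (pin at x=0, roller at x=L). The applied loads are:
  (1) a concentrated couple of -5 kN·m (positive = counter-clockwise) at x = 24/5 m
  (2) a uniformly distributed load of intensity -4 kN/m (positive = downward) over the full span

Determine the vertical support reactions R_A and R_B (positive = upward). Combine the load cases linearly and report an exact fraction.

R_A = -133/8 kN, R_B = -123/8 kN

Load 1 — applied couple M₀=-5 kN·m at a=24/5 m (b=L-a=16/5):
  R_A = M₀/L = (-5)/8 = -5/8 kN
  R_B = -M₀/L = -(-5)/8 = 5/8 kN
Load 2 — uniform load w=-4 kN/m over full span:
  R_A = wL/2 = (-4)·8/2 = -16 kN
  R_B = wL/2 = (-4)·8/2 = -16 kN
Superposition: R_A = -133/8 kN, R_B = -123/8 kN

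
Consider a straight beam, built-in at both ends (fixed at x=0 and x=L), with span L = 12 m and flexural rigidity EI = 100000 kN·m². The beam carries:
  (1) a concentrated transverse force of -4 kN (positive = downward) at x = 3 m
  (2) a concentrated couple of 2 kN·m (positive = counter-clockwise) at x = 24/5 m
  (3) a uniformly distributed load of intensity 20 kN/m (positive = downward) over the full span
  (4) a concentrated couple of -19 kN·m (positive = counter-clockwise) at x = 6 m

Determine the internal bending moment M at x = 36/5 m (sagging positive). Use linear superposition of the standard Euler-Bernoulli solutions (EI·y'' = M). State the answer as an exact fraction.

Load 1 — point force P=-4 kN at a=3 m (b=L-a=9):
  M_1 = Pa²(a+3b)(L-x)/L³ - Pa²b/L²  [x>a] = (-4)·3²·(3+3·9)·(12-(36/5))/12³ - (-4)·3²·9/12² = -3/4 kN·m
Load 2 — applied couple M₀=2 kN·m at a=24/5 m (b=L-a=36/5):
  M_2 = R_Ax - M_A - M₀  [x>a] with R_A=6/25, M_A=6/25 = (6/25)·(36/5) - (6/25) - 2 = -64/125 kN·m
Load 3 — uniform load w=20 kN/m over full span:
  M_3 = wLx/2 - wL²/12 - wx²/2 = 20·12·(36/5)/2 - 20·12²/12 - 20·(36/5)²/2 = 528/5 kN·m
Load 4 — applied couple M₀=-19 kN·m at a=6 m (b=L-a=6):
  M_4 = R_Ax - M_A - M₀  [x>a] with R_A=-19/8, M_A=-19/4 = (-19/8)·(36/5) - (-19/4) - (-19) = 133/20 kN·m
Superposition: M = Σ M_i = 27747/250 kN·m ≈ 110.988000 kN·m

M(36/5) = 27747/250 kN·m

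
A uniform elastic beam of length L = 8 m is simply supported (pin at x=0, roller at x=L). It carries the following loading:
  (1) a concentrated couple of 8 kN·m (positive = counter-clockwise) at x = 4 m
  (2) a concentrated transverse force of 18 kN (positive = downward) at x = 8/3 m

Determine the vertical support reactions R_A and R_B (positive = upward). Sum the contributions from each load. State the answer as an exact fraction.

R_A = 13 kN, R_B = 5 kN

Load 1 — applied couple M₀=8 kN·m at a=4 m (b=L-a=4):
  R_A = M₀/L = 8/8 = 1 kN
  R_B = -M₀/L = -8/8 = -1 kN
Load 2 — point force P=18 kN at a=8/3 m (b=L-a=16/3):
  R_A = Pb/L = 18·(16/3)/8 = 12 kN
  R_B = Pa/L = 18·(8/3)/8 = 6 kN
Superposition: R_A = 13 kN, R_B = 5 kN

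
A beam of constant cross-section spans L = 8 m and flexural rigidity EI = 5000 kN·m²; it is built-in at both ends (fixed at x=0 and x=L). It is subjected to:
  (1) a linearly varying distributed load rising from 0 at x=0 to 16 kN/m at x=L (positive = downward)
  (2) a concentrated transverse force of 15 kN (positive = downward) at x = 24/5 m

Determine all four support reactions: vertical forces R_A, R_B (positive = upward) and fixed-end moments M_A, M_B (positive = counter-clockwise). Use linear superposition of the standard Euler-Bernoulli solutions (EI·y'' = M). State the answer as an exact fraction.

R_A = 612/25 kN, M_A = 3424/75 kN·m, R_B = 1363/25 kN, M_B = -1712/25 kN·m

Load 1 — triangular load w₀=16 kN/m (0→w₀ over full span):
  R_A = 3w₀L/20 = 3·16·8/20 = 96/5 kN
  M_A = w₀L²/30 = 16·8²/30 = 512/15 kN·m
  R_B = 7w₀L/20 = 7·16·8/20 = 224/5 kN
  M_B = -w₀L²/20 = -16·8²/20 = -256/5 kN·m
Load 2 — point force P=15 kN at a=24/5 m (b=L-a=16/5):
  R_A = Pb²(3a+b)/L³ = 15·(16/5)²·(3·(24/5)+(16/5))/8³ = 132/25 kN
  M_A = Pab²/L² = 15·(24/5)·(16/5)²/8² = 288/25 kN·m
  R_B = Pa²(a+3b)/L³ = 15·(24/5)²·((24/5)+3·(16/5))/8³ = 243/25 kN
  M_B = -Pa²b/L² = -15·(24/5)²·(16/5)/8² = -432/25 kN·m
Superposition: R_A = 612/25 kN, M_A = 3424/75 kN·m, R_B = 1363/25 kN, M_B = -1712/25 kN·m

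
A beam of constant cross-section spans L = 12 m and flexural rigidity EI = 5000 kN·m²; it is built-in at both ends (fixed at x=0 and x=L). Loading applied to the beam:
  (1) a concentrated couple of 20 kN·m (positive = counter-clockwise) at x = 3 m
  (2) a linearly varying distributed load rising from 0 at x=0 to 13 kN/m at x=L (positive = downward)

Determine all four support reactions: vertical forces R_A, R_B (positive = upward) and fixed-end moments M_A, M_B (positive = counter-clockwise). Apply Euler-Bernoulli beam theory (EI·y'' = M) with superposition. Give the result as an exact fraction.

R_A = 1011/40 kN, M_A = 1173/20 kN·m, R_B = 2109/40 kN, M_B = -1747/20 kN·m

Load 1 — applied couple M₀=20 kN·m at a=3 m (b=L-a=9):
  R_A = 6M₀ab/L³ = 6·20·3·9/12³ = 15/8 kN
  M_A = M₀b(2a-b)/L² = 20·9·(2·3-9)/12² = -15/4 kN·m
  R_B = -6M₀ab/L³ = -6·20·3·9/12³ = -15/8 kN
  M_B = M₀a(2b-a)/L² = 20·3·(2·9-3)/12² = 25/4 kN·m
Load 2 — triangular load w₀=13 kN/m (0→w₀ over full span):
  R_A = 3w₀L/20 = 3·13·12/20 = 117/5 kN
  M_A = w₀L²/30 = 13·12²/30 = 312/5 kN·m
  R_B = 7w₀L/20 = 7·13·12/20 = 273/5 kN
  M_B = -w₀L²/20 = -13·12²/20 = -468/5 kN·m
Superposition: R_A = 1011/40 kN, M_A = 1173/20 kN·m, R_B = 2109/40 kN, M_B = -1747/20 kN·m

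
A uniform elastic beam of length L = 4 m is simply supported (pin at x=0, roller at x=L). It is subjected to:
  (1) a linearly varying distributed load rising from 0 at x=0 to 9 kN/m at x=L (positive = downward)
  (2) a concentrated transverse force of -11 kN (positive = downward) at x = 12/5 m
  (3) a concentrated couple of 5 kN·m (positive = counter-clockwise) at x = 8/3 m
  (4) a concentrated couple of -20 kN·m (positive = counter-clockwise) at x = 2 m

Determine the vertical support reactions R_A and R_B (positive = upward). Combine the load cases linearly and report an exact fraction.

R_A = -43/20 kN, R_B = 183/20 kN

Load 1 — triangular load w₀=9 kN/m (0→w₀ over full span):
  R_A = w₀L/6 = 9·4/6 = 6 kN
  R_B = w₀L/3 = 9·4/3 = 12 kN
Load 2 — point force P=-11 kN at a=12/5 m (b=L-a=8/5):
  R_A = Pb/L = (-11)·(8/5)/4 = -22/5 kN
  R_B = Pa/L = (-11)·(12/5)/4 = -33/5 kN
Load 3 — applied couple M₀=5 kN·m at a=8/3 m (b=L-a=4/3):
  R_A = M₀/L = 5/4 kN
  R_B = -M₀/L = -5/4 kN
Load 4 — applied couple M₀=-20 kN·m at a=2 m (b=L-a=2):
  R_A = M₀/L = (-20)/4 = -5 kN
  R_B = -M₀/L = -(-20)/4 = 5 kN
Superposition: R_A = -43/20 kN, R_B = 183/20 kN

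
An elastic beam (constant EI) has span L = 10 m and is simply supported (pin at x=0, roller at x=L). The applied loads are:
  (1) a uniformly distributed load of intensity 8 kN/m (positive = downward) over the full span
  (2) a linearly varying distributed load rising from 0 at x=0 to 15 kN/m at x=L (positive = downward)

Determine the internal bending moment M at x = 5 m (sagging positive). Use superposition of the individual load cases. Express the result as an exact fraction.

Load 1 — uniform load w=8 kN/m over full span:
  M_1 = wx(L-x)/2 = 8·5·(10-5)/2 = 100 kN·m
Load 2 — triangular load w₀=15 kN/m (0→w₀ over full span):
  M_2 = w₀Lx/6 - w₀x³/(6L) = 15·10·5/6 - 15·5³/(6·10) = 375/4 kN·m
Superposition: M = Σ M_i = 775/4 kN·m ≈ 193.750000 kN·m

M(5) = 775/4 kN·m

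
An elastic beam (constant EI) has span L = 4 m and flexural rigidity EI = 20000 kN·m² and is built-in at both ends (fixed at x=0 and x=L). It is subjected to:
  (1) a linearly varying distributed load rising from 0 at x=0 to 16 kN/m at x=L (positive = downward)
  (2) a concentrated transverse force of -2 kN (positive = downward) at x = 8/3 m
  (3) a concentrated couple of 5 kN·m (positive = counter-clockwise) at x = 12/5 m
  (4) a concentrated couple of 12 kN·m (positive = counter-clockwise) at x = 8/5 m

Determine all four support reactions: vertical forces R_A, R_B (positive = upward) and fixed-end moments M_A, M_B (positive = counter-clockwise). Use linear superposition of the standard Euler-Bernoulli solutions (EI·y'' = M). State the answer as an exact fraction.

R_A = 10261/675 kN, M_A = 7412/675 kN·m, R_B = 9989/675 kN, M_B = -4843/675 kN·m

Load 1 — triangular load w₀=16 kN/m (0→w₀ over full span):
  R_A = 3w₀L/20 = 3·16·4/20 = 48/5 kN
  M_A = w₀L²/30 = 16·4²/30 = 128/15 kN·m
  R_B = 7w₀L/20 = 7·16·4/20 = 112/5 kN
  M_B = -w₀L²/20 = -16·4²/20 = -64/5 kN·m
Load 2 — point force P=-2 kN at a=8/3 m (b=L-a=4/3):
  R_A = Pb²(3a+b)/L³ = (-2)·(4/3)²·(3·(8/3)+(4/3))/4³ = -14/27 kN
  M_A = Pab²/L² = (-2)·(8/3)·(4/3)²/4² = -16/27 kN·m
  R_B = Pa²(a+3b)/L³ = (-2)·(8/3)²·((8/3)+3·(4/3))/4³ = -40/27 kN
  M_B = -Pa²b/L² = -(-2)·(8/3)²·(4/3)/4² = 32/27 kN·m
Load 3 — applied couple M₀=5 kN·m at a=12/5 m (b=L-a=8/5):
  R_A = 6M₀ab/L³ = 6·5·(12/5)·(8/5)/4³ = 9/5 kN
  M_A = M₀b(2a-b)/L² = 5·(8/5)·(2·(12/5)-(8/5))/4² = 8/5 kN·m
  R_B = -6M₀ab/L³ = -6·5·(12/5)·(8/5)/4³ = -9/5 kN
  M_B = M₀a(2b-a)/L² = 5·(12/5)·(2·(8/5)-(12/5))/4² = 3/5 kN·m
Load 4 — applied couple M₀=12 kN·m at a=8/5 m (b=L-a=12/5):
  R_A = 6M₀ab/L³ = 6·12·(8/5)·(12/5)/4³ = 108/25 kN
  M_A = M₀b(2a-b)/L² = 12·(12/5)·(2·(8/5)-(12/5))/4² = 36/25 kN·m
  R_B = -6M₀ab/L³ = -6·12·(8/5)·(12/5)/4³ = -108/25 kN
  M_B = M₀a(2b-a)/L² = 12·(8/5)·(2·(12/5)-(8/5))/4² = 96/25 kN·m
Superposition: R_A = 10261/675 kN, M_A = 7412/675 kN·m, R_B = 9989/675 kN, M_B = -4843/675 kN·m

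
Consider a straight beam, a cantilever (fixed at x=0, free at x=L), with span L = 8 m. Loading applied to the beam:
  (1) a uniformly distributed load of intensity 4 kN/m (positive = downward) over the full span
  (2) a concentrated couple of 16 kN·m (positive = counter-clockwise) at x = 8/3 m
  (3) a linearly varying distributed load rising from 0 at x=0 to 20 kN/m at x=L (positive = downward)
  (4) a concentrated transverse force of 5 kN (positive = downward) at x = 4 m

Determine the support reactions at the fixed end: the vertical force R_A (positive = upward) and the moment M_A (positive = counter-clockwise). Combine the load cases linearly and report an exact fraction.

Load 1 — uniform load w=4 kN/m over full span:
  R_A = wL = 4·8 = 32 kN
  M_A = wL²/2 = 4·8²/2 = 128 kN·m
Load 2 — applied couple M₀=16 kN·m at a=8/3 m (b=L-a=16/3):
  R_A = 0 kN
  M_A = -M₀ = -16 kN·m
Load 3 — triangular load w₀=20 kN/m (0→w₀ over full span):
  R_A = w₀L/2 = 20·8/2 = 80 kN
  M_A = w₀L²/3 = 20·8²/3 = 1280/3 kN·m
Load 4 — point force P=5 kN at a=4 m (b=L-a=4):
  R_A = P = 5 kN
  M_A = Pa = 5·4 = 20 kN·m
Superposition: R_A = 117 kN, M_A = 1676/3 kN·m

R_A = 117 kN, M_A = 1676/3 kN·m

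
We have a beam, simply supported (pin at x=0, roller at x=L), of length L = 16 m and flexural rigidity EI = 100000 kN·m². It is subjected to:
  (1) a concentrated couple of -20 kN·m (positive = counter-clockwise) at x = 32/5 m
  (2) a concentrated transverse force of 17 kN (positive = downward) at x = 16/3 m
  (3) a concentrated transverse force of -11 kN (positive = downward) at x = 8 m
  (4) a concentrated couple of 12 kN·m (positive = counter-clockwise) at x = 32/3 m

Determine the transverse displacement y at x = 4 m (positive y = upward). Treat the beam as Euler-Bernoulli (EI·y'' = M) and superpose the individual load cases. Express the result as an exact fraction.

Load 1 — applied couple M₀=-20 kN·m at a=32/5 m (b=L-a=48/5):
  y_1 = (M₀x³/(6L)+C₁x)/EI  [x≤a] with C₁=M₀(3b²-L²)/(6L)=-64/15 = ((-20)·4³/(6·16)+(-64/15)·4)/100000 = -19/62500 m
Load 2 — point force P=17 kN at a=16/3 m (b=L-a=32/3):
  y_2 = -Pbx(L²-b²-x²)/(6LEI)  [x≤a] = -17·(32/3)·4·(16²-(32/3)²-4²)/(6·16·100000) = -2414/253125 m
Load 3 — point force P=-11 kN at a=8 m (b=L-a=8):
  y_3 = -Pbx(L²-b²-x²)/(6LEI)  [x≤a] = -(-11)·8·4·(16²-8²-4²)/(6·16·100000) = 121/18750 m
Load 4 — applied couple M₀=12 kN·m at a=32/3 m (b=L-a=16/3):
  y_4 = (M₀x³/(6L)+C₁x)/EI  [x≤a] with C₁=M₀(3b²-L²)/(6L)=-64/3 = (12·4³/(6·16)+(-64/3)·4)/100000 = -29/37500 m
Superposition: y = Σ y_i = -5266/1265625 m ≈ -0.004161 m

y(4) = -5266/1265625 m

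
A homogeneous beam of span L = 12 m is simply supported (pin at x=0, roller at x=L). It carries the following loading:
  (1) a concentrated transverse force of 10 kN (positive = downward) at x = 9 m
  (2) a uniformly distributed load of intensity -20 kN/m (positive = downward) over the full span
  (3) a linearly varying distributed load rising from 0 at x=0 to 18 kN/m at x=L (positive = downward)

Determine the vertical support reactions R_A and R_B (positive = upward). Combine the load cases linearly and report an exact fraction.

Load 1 — point force P=10 kN at a=9 m (b=L-a=3):
  R_A = Pb/L = 10·3/12 = 5/2 kN
  R_B = Pa/L = 10·9/12 = 15/2 kN
Load 2 — uniform load w=-20 kN/m over full span:
  R_A = wL/2 = (-20)·12/2 = -120 kN
  R_B = wL/2 = (-20)·12/2 = -120 kN
Load 3 — triangular load w₀=18 kN/m (0→w₀ over full span):
  R_A = w₀L/6 = 18·12/6 = 36 kN
  R_B = w₀L/3 = 18·12/3 = 72 kN
Superposition: R_A = -163/2 kN, R_B = -81/2 kN

R_A = -163/2 kN, R_B = -81/2 kN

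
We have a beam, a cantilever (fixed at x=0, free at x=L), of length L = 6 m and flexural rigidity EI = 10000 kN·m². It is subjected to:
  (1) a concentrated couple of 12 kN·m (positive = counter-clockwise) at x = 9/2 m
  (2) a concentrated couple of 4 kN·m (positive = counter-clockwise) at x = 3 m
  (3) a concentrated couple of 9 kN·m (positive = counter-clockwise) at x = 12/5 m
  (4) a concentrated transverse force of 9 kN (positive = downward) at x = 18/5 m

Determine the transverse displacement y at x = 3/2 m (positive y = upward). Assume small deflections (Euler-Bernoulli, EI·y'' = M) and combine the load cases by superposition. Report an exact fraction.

y(3/2) = -261/800000 m

Load 1 — applied couple M₀=12 kN·m at a=9/2 m (b=L-a=3/2):
  y_1 = M₀x²/(2EI)  [x≤a] = 12·(3/2)²/(2·10000) = 27/20000 m
Load 2 — applied couple M₀=4 kN·m at a=3 m (b=L-a=3):
  y_2 = M₀x²/(2EI)  [x≤a] = 4·(3/2)²/(2·10000) = 9/20000 m
Load 3 — applied couple M₀=9 kN·m at a=12/5 m (b=L-a=18/5):
  y_3 = M₀x²/(2EI)  [x≤a] = 9·(3/2)²/(2·10000) = 81/80000 m
Load 4 — point force P=9 kN at a=18/5 m (b=L-a=12/5):
  y_4 = -Px²(3a-x)/(6EI)  [x≤a] = -9·(3/2)²·(3·(18/5)-(3/2))/(6·10000) = -2511/800000 m
Superposition: y = Σ y_i = -261/800000 m ≈ -0.000326 m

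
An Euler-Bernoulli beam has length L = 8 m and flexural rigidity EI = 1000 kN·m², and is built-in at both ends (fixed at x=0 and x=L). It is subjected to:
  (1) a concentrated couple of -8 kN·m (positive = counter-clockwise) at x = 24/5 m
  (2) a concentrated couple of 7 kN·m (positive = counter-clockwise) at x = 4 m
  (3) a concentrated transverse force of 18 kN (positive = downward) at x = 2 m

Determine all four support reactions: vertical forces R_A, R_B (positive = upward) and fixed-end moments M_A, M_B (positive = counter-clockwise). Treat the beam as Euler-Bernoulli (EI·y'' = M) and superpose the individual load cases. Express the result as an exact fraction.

Load 1 — applied couple M₀=-8 kN·m at a=24/5 m (b=L-a=16/5):
  R_A = 6M₀ab/L³ = 6·(-8)·(24/5)·(16/5)/8³ = -36/25 kN
  M_A = M₀b(2a-b)/L² = (-8)·(16/5)·(2·(24/5)-(16/5))/8² = -64/25 kN·m
  R_B = -6M₀ab/L³ = -6·(-8)·(24/5)·(16/5)/8³ = 36/25 kN
  M_B = M₀a(2b-a)/L² = (-8)·(24/5)·(2·(16/5)-(24/5))/8² = -24/25 kN·m
Load 2 — applied couple M₀=7 kN·m at a=4 m (b=L-a=4):
  R_A = 6M₀ab/L³ = 6·7·4·4/8³ = 21/16 kN
  M_A = M₀b(2a-b)/L² = 7·4·(2·4-4)/8² = 7/4 kN·m
  R_B = -6M₀ab/L³ = -6·7·4·4/8³ = -21/16 kN
  M_B = M₀a(2b-a)/L² = 7·4·(2·4-4)/8² = 7/4 kN·m
Load 3 — point force P=18 kN at a=2 m (b=L-a=6):
  R_A = Pb²(3a+b)/L³ = 18·6²·(3·2+6)/8³ = 243/16 kN
  M_A = Pab²/L² = 18·2·6²/8² = 81/4 kN·m
  R_B = Pa²(a+3b)/L³ = 18·2²·(2+3·6)/8³ = 45/16 kN
  M_B = -Pa²b/L² = -18·2²·6/8² = -27/4 kN·m
Superposition: R_A = 753/50 kN, M_A = 486/25 kN·m, R_B = 147/50 kN, M_B = -149/25 kN·m

R_A = 753/50 kN, M_A = 486/25 kN·m, R_B = 147/50 kN, M_B = -149/25 kN·m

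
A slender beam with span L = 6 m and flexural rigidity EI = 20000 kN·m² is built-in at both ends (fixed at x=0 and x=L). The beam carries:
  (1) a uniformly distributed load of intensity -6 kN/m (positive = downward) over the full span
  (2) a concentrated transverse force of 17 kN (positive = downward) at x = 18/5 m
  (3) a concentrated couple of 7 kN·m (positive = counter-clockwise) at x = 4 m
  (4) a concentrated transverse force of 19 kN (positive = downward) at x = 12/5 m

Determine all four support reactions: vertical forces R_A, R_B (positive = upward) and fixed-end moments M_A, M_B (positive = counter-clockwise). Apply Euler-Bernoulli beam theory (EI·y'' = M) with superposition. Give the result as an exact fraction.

R_A = 2083/1125 kN, M_A = 3953/375 kN·m, R_B = -2083/1125 kN, M_B = -954/125 kN·m

Load 1 — uniform load w=-6 kN/m over full span:
  R_A = wL/2 = (-6)·6/2 = -18 kN
  M_A = wL²/12 = (-6)·6²/12 = -18 kN·m
  R_B = wL/2 = (-6)·6/2 = -18 kN
  M_B = -wL²/12 = -(-6)·6²/12 = 18 kN·m
Load 2 — point force P=17 kN at a=18/5 m (b=L-a=12/5):
  R_A = Pb²(3a+b)/L³ = 17·(12/5)²·(3·(18/5)+(12/5))/6³ = 748/125 kN
  M_A = Pab²/L² = 17·(18/5)·(12/5)²/6² = 1224/125 kN·m
  R_B = Pa²(a+3b)/L³ = 17·(18/5)²·((18/5)+3·(12/5))/6³ = 1377/125 kN
  M_B = -Pa²b/L² = -17·(18/5)²·(12/5)/6² = -1836/125 kN·m
Load 3 — applied couple M₀=7 kN·m at a=4 m (b=L-a=2):
  R_A = 6M₀ab/L³ = 6·7·4·2/6³ = 14/9 kN
  M_A = M₀b(2a-b)/L² = 7·2·(2·4-2)/6² = 7/3 kN·m
  R_B = -6M₀ab/L³ = -6·7·4·2/6³ = -14/9 kN
  M_B = M₀a(2b-a)/L² = 7·4·(2·2-4)/6² = 0 kN·m
Load 4 — point force P=19 kN at a=12/5 m (b=L-a=18/5):
  R_A = Pb²(3a+b)/L³ = 19·(18/5)²·(3·(12/5)+(18/5))/6³ = 1539/125 kN
  M_A = Pab²/L² = 19·(12/5)·(18/5)²/6² = 2052/125 kN·m
  R_B = Pa²(a+3b)/L³ = 19·(12/5)²·((12/5)+3·(18/5))/6³ = 836/125 kN
  M_B = -Pa²b/L² = -19·(12/5)²·(18/5)/6² = -1368/125 kN·m
Superposition: R_A = 2083/1125 kN, M_A = 3953/375 kN·m, R_B = -2083/1125 kN, M_B = -954/125 kN·m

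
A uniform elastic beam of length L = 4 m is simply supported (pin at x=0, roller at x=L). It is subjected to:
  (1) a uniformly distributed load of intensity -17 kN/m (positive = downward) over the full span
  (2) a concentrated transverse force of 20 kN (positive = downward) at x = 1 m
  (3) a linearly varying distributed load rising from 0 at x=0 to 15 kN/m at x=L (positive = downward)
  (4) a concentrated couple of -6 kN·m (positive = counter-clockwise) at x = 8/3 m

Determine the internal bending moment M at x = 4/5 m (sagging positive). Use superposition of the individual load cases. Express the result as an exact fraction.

M(4/5) = -82/25 kN·m

Load 1 — uniform load w=-17 kN/m over full span:
  M_1 = wx(L-x)/2 = (-17)·(4/5)·(4-(4/5))/2 = -544/25 kN·m
Load 2 — point force P=20 kN at a=1 m (b=L-a=3):
  M_2 = Pbx/L  [x≤a] = 20·3·(4/5)/4 = 12 kN·m
Load 3 — triangular load w₀=15 kN/m (0→w₀ over full span):
  M_3 = w₀Lx/6 - w₀x³/(6L) = 15·4·(4/5)/6 - 15·(4/5)³/(6·4) = 192/25 kN·m
Load 4 — applied couple M₀=-6 kN·m at a=8/3 m (b=L-a=4/3):
  M_4 = M₀x/L  [x≤a] = (-6)·(4/5)/4 = -6/5 kN·m
Superposition: M = Σ M_i = -82/25 kN·m ≈ -3.280000 kN·m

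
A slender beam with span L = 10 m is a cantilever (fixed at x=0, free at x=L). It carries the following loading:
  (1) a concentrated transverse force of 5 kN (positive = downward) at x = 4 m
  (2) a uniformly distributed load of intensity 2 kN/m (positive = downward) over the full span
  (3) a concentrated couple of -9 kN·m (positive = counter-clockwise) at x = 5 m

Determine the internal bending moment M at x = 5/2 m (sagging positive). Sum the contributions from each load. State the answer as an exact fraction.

M(5/2) = -291/4 kN·m

Load 1 — point force P=5 kN at a=4 m (b=L-a=6):
  M_1 = -P(a-x)  [x≤a] = -5·(4-(5/2)) = -15/2 kN·m
Load 2 — uniform load w=2 kN/m over full span:
  M_2 = -w(L-x)²/2 = -2·(10-(5/2))²/2 = -225/4 kN·m
Load 3 — applied couple M₀=-9 kN·m at a=5 m (b=L-a=5):
  M_3 = M₀  [x≤a] = (-9) = -9 kN·m
Superposition: M = Σ M_i = -291/4 kN·m ≈ -72.750000 kN·m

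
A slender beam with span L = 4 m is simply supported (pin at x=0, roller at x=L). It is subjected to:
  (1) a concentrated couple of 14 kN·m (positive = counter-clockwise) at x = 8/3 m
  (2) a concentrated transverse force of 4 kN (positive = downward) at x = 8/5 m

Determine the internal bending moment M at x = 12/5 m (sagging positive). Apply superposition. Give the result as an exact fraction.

M(12/5) = 274/25 kN·m

Load 1 — applied couple M₀=14 kN·m at a=8/3 m (b=L-a=4/3):
  M_1 = M₀x/L  [x≤a] = 14·(12/5)/4 = 42/5 kN·m
Load 2 — point force P=4 kN at a=8/5 m (b=L-a=12/5):
  M_2 = Pa(L-x)/L  [x>a] = 4·(8/5)·(4-(12/5))/4 = 64/25 kN·m
Superposition: M = Σ M_i = 274/25 kN·m ≈ 10.960000 kN·m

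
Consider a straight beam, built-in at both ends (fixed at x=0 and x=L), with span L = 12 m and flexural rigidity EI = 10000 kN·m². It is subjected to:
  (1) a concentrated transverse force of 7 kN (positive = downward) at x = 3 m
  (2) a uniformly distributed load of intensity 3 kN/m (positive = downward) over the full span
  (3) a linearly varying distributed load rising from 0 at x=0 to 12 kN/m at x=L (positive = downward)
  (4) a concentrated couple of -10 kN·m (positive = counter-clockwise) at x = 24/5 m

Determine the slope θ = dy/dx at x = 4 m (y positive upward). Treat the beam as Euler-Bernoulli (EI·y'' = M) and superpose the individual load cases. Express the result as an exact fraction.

θ(4) = -3257/300000 rad

Load 1 — point force P=7 kN at a=3 m (b=L-a=9):
  θ_1 = Pa²(L-x)(2bL-(3b+a)(L-x))/(2L³EI)  [x>a] = 7·3²·(12-4)·(2·9·12-(3·9+3)·(12-4))/(2·12³·10000) = -7/20000 rad
Load 2 — uniform load w=3 kN/m over full span:
  θ_2 = -wx(L-x)(L-2x)/(12EI) = -3·4·(12-4)·(12-2·4)/(12·10000) = -2/625 rad
Load 3 — triangular load w₀=12 kN/m (0→w₀ over full span):
  θ_3 = -w₀(2x(L-x)(L-2x)(x+2L)+x²(L-x)²)/(120LEI) = -12·(2·4·(12-4)·(12-2·4)·(4+2·12)+4²·(12-4)²)/(120·12·10000) = -64/9375 rad
Load 4 — applied couple M₀=-10 kN·m at a=24/5 m (b=L-a=36/5):
  θ_4 = (R_Ax²/2 - M_Ax)/EI  [x≤a] with R_A=-6/5, M_A=-6/5 = ((-6/5)·4²/2 - (-6/5)·4)/10000 = -3/6250 rad
Superposition: θ = Σ θ_i = -3257/300000 rad ≈ -0.010857 rad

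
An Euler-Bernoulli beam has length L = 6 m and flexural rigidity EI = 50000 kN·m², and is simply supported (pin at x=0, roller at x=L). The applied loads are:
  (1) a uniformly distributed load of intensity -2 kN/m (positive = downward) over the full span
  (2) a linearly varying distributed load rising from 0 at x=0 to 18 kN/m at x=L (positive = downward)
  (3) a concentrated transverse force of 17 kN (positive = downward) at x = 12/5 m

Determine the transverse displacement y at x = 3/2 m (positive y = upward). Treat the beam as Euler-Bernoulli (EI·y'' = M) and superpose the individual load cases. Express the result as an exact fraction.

y(3/2) = -4237839/1600000000 m

Load 1 — uniform load w=-2 kN/m over full span:
  y_1 = -wx(L³-2Lx²+x³)/(24EI) = -(-2)·(3/2)·(6³-2·6·(3/2)²+(3/2)³)/(24·50000) = 1539/3200000 m
Load 2 — triangular load w₀=18 kN/m (0→w₀ over full span):
  y_2 = -w₀x(7L⁴-10L²x²+3x⁴)/(360LEI) = -18·(3/2)·(7·6⁴-10·6²·(3/2)²+3·(3/2)⁴)/(360·6·50000) = -26487/12800000 m
Load 3 — point force P=17 kN at a=12/5 m (b=L-a=18/5):
  y_3 = -Pbx(L²-b²-x²)/(6LEI)  [x≤a] = -17·(18/5)·(3/2)·(6²-(18/5)²-(3/2)²)/(6·6·50000) = -106029/100000000 m
Superposition: y = Σ y_i = -4237839/1600000000 m ≈ -0.002649 m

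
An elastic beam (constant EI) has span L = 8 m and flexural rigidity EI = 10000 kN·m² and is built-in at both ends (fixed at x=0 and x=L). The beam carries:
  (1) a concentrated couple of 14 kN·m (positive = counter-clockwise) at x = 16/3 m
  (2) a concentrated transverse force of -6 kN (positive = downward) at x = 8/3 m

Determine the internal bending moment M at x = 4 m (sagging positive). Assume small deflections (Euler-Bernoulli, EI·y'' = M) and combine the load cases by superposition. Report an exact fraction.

M(4) = 2 kN·m

Load 1 — applied couple M₀=14 kN·m at a=16/3 m (b=L-a=8/3):
  M_1 = R_Ax - M_A  [x≤a] with R_A=7/3, M_A=14/3 = (7/3)·4 - (14/3) = 14/3 kN·m
Load 2 — point force P=-6 kN at a=8/3 m (b=L-a=16/3):
  M_2 = Pa²(a+3b)(L-x)/L³ - Pa²b/L²  [x>a] = (-6)·(8/3)²·((8/3)+3·(16/3))·(8-4)/8³ - (-6)·(8/3)²·(16/3)/8² = -8/3 kN·m
Superposition: M = Σ M_i = 2 kN·m ≈ 2.000000 kN·m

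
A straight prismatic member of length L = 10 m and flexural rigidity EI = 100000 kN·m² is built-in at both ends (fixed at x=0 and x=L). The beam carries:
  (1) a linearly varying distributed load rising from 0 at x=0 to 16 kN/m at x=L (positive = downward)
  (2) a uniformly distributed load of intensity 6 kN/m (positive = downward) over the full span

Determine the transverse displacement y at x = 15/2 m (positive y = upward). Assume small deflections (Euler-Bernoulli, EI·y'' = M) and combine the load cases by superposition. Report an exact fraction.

Load 1 — triangular load w₀=16 kN/m (0→w₀ over full span):
  y_1 = -w₀x²(L-x)²(x+2L)/(120LEI) = -16·(15/2)²·(10-(15/2))²·((15/2)+2·10)/(120·10·100000) = -33/25600 m
Load 2 — uniform load w=6 kN/m over full span:
  y_2 = -wx²(L-x)²/(24EI) = -6·(15/2)²·(10-(15/2))²/(24·100000) = -9/10240 m
Superposition: y = Σ y_i = -111/51200 m ≈ -0.002168 m

y(15/2) = -111/51200 m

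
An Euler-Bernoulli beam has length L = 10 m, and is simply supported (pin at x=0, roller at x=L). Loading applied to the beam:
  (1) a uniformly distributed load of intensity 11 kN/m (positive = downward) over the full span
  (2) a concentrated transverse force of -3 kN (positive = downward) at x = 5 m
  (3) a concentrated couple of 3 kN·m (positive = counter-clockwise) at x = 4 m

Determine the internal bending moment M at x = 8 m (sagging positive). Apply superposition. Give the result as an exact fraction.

M(8) = 422/5 kN·m

Load 1 — uniform load w=11 kN/m over full span:
  M_1 = wx(L-x)/2 = 11·8·(10-8)/2 = 88 kN·m
Load 2 — point force P=-3 kN at a=5 m (b=L-a=5):
  M_2 = Pa(L-x)/L  [x>a] = (-3)·5·(10-8)/10 = -3 kN·m
Load 3 — applied couple M₀=3 kN·m at a=4 m (b=L-a=6):
  M_3 = M₀x/L - M₀  [x>a] = 3·8/10 - 3 = -3/5 kN·m
Superposition: M = Σ M_i = 422/5 kN·m ≈ 84.400000 kN·m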